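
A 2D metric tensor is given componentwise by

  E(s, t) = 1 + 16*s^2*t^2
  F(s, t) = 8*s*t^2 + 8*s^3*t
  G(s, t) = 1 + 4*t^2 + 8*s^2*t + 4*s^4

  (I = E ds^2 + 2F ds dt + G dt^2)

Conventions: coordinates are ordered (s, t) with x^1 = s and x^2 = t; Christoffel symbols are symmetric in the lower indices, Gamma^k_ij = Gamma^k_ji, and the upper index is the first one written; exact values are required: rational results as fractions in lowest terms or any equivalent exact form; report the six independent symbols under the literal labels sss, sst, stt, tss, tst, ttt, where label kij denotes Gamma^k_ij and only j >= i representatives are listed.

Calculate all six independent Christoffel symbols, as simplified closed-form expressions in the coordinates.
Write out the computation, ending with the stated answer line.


E = 1 + 16*s^2*t^2; F = 8*s*t^2 + 8*s^3*t; G = 1 + 4*t^2 + 8*s^2*t + 4*s^4
Gamma^k_ij = (1/2) g^{kl} (d_i g_jl + d_j g_il - d_l g_ij), with g^inv = (1/(EG-F^2)) [[G, -F], [-F, E]]
first partials: E_s = 32*s*t^2, E_t = 32*s^2*t, F_s = 8*t^2 + 24*s^2*t, F_t = 16*s*t + 8*s^3, G_s = 16*s*t + 16*s^3, G_t = 8*t + 8*s^2
D = EG - F^2 = 1 + 4*t^2 + 8*s^2*t + 16*s^2*t^2 + 4*s^4
expanded: Gamma^s_ss = (G E_s - 2F F_s + F E_t)/(2D), Gamma^s_st = (G E_t - F G_s)/(2D), Gamma^s_tt = (2G F_t - G G_s - F G_t)/(2D), Gamma^t_ss = (2E F_s - E E_t - F E_s)/(2D), Gamma^t_st = (E G_s - F E_t)/(2D), Gamma^t_tt = (E G_t - 2F F_t + F G_s)/(2D); substitute and cancel common factors

Answer: Gamma_sss = 16*s*t^2/(4*s^4 + 16*s^2*t^2 + 8*s^2*t + 4*t^2 + 1), Gamma_sst = 16*s^2*t/(4*s^4 + 16*s^2*t^2 + 8*s^2*t + 4*t^2 + 1), Gamma_stt = 8*s*t/(4*s^4 + 16*s^2*t^2 + 8*s^2*t + 4*t^2 + 1), Gamma_tss = (8*s^2*t + 8*t^2)/(4*s^4 + 16*s^2*t^2 + 8*s^2*t + 4*t^2 + 1), Gamma_tst = (8*s^3 + 8*s*t)/(4*s^4 + 16*s^2*t^2 + 8*s^2*t + 4*t^2 + 1), Gamma_ttt = (4*s^2 + 4*t)/(4*s^4 + 16*s^2*t^2 + 8*s^2*t + 4*t^2 + 1)


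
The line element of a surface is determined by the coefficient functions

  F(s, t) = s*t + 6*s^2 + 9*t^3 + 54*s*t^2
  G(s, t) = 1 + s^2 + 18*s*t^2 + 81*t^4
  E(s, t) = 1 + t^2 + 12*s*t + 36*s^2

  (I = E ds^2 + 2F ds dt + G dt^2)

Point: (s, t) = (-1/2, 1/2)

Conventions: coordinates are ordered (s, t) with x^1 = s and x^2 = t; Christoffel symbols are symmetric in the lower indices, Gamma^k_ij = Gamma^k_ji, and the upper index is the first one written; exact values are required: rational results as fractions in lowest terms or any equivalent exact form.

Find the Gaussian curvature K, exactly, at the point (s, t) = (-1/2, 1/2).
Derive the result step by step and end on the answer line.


E = 29/4, F = -35/8, G = 65/16, EG - F^2 = 165/16 at the point
E_s = -30, E_t = -5, F_s = 8, F_t = -83/4, G_s = 7/2, G_t = 63/2
E_tt = 2, F_st = 55, G_ss = 2
Brioschi: K = (det M1 - det M2) / (EG - F^2)^2 with the standard first/second-derivative matrices M1, M2.
M1 = [[-E_tt/2 + F_st - G_ss/2, E_s/2, F_s - E_t/2], [F_t - G_s/2, E, F], [G_t/2, F, G]] = [[53, -15, 21/2], [-45/2, 29/4, -35/8], [63/4, -35/8, 65/16]]; det M1 = 699/16
M2 = [[0, E_t/2, G_s/2], [E_t/2, E, F], [G_s/2, F, G]] = [[0, -5/2, 7/4], [-5/2, 29/4, -35/8], [7/4, -35/8, 65/16]]; det M2 = -149/16
det M1 - det M2 = 53; K = 53 / (165/16)^2 = 13568/27225

Answer: K = 13568/27225


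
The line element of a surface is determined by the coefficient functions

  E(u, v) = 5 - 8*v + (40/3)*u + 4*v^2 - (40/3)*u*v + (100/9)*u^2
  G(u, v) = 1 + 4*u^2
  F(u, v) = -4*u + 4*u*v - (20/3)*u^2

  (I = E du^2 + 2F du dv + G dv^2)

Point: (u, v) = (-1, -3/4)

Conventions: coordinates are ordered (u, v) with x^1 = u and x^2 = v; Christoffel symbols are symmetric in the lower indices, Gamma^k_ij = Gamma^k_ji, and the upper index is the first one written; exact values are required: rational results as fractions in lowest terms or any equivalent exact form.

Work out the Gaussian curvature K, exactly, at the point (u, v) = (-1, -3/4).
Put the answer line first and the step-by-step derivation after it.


Answer: K = -5184/32761

E = 37/36, F = 1/3, G = 5, EG - F^2 = 181/36 at the point
E_u = 10/9, E_v = -2/3, F_u = 19/3, F_v = -4, G_u = -8, G_v = 0
E_vv = 8, F_uv = 4, G_uu = 8
Brioschi: K = (det M1 - det M2) / (EG - F^2)^2 with the standard first/second-derivative matrices M1, M2.
M1 = [[-E_vv/2 + F_uv - G_uu/2, E_u/2, F_u - E_v/2], [F_v - G_u/2, E, F], [G_v/2, F, G]] = [[-4, 5/9, 20/3], [0, 37/36, 1/3], [0, 1/3, 5]]; det M1 = -181/9
M2 = [[0, E_v/2, G_u/2], [E_v/2, E, F], [G_u/2, F, G]] = [[0, -1/3, -4], [-1/3, 37/36, 1/3], [-4, 1/3, 5]]; det M2 = -145/9
det M1 - det M2 = -4; K = -4 / (181/36)^2 = -5184/32761


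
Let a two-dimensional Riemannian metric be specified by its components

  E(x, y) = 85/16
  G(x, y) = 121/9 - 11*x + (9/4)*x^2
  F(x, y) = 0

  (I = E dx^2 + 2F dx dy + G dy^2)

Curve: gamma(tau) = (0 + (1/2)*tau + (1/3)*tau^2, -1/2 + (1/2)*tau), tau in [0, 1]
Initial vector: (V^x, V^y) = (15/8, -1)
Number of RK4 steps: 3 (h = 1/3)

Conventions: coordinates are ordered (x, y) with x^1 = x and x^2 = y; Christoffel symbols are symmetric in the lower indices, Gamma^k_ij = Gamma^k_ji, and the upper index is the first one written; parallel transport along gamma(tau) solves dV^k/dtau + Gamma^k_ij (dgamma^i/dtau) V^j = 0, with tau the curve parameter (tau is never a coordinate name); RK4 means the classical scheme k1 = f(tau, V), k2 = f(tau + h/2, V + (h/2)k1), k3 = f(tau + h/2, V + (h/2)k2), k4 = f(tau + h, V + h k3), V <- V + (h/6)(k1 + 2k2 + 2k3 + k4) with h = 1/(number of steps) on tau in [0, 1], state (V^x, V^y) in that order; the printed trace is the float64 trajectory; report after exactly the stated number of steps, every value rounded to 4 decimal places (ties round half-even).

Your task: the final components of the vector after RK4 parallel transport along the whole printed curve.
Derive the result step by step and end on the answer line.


gamma'(tau) = (1/2 + (2/3)*tau, 1/2); f(tau, V)^k = -Gamma^k_ij(gamma(tau)) gamma'^i(tau) V^j; h = 1/3; intermediate values shown to 6 dp
curve data and Christoffel symbols at the stage parameters:
  tau = 0.000000: gamma = (0.000000, -0.500000), gamma' = (0.500000, 0.500000); Gamma_xxx = 0.000000, Gamma_xxy = 0.000000, Gamma_xyy = 1.035294, Gamma_yxx = 0.000000, Gamma_yxy = -0.409091, Gamma_yyy = 0.000000
  tau = 0.166667: gamma = (0.092593, -0.416667), gamma' = (0.611111, 0.500000); Gamma_xxx = 0.000000, Gamma_xxy = 0.000000, Gamma_xyy = 0.996078, Gamma_yxx = 0.000000, Gamma_yxy = -0.425197, Gamma_yyy = 0.000000
  tau = 0.333333: gamma = (0.203704, -0.333333), gamma' = (0.722222, 0.500000); Gamma_xxx = 0.000000, Gamma_xxy = 0.000000, Gamma_xyy = 0.949020, Gamma_yxx = 0.000000, Gamma_yxy = -0.446281, Gamma_yyy = 0.000000
  tau = 0.500000: gamma = (0.333333, -0.250000), gamma' = (0.833333, 0.500000); Gamma_xxx = 0.000000, Gamma_xxy = 0.000000, Gamma_xyy = 0.894118, Gamma_yxx = 0.000000, Gamma_yxy = -0.473684, Gamma_yyy = 0.000000
  tau = 0.666667: gamma = (0.481481, -0.166667), gamma' = (0.944444, 0.500000); Gamma_xxx = 0.000000, Gamma_xxy = 0.000000, Gamma_xyy = 0.831373, Gamma_yxx = 0.000000, Gamma_yxy = -0.509434, Gamma_yyy = 0.000000
  tau = 0.833333: gamma = (0.648148, -0.083333), gamma' = (1.055556, 0.500000); Gamma_xxx = 0.000000, Gamma_xxy = 0.000000, Gamma_xyy = 0.760784, Gamma_yxx = 0.000000, Gamma_yxy = -0.556701, Gamma_yyy = 0.000000
  tau = 1.000000: gamma = (0.833333, 0.000000), gamma' = (1.166667, 0.500000); Gamma_xxx = 0.000000, Gamma_xxy = 0.000000, Gamma_xyy = 0.682353, Gamma_yxx = 0.000000, Gamma_yxy = -0.620690, Gamma_yyy = 0.000000
step 0: V^x = 1.8750, V^y = -1.0000
step 1: k1 = (0.517647, 0.178977), k2 = (0.483183, 0.164872), k3 = (0.484354, 0.163040), k4 = (0.448722, 0.149617); V <- V + (h/6)(k1 + 2k2 + 2k3 + k4): V^x = 2.0362, V^y = -0.9453
step 2: k1 = (0.448559, 0.149670), k2 = (0.411457, 0.136660), k3 = (0.412427, 0.134340), k4 = (0.374338, 0.120396); V <- V + (h/6)(k1 + 2k2 + 2k3 + k4): V^x = 2.1735, V^y = -0.9002
step 3: k1 = (0.374199, 0.120502), k2 = (0.334788, 0.105162), k3 = (0.335760, 0.101831), k4 = (0.295545, 0.081967); V <- V + (h/6)(k1 + 2k2 + 2k3 + k4): V^x = 2.2852, V^y = -0.8659

Answer: V^x = 2.2852, V^y = -0.8659


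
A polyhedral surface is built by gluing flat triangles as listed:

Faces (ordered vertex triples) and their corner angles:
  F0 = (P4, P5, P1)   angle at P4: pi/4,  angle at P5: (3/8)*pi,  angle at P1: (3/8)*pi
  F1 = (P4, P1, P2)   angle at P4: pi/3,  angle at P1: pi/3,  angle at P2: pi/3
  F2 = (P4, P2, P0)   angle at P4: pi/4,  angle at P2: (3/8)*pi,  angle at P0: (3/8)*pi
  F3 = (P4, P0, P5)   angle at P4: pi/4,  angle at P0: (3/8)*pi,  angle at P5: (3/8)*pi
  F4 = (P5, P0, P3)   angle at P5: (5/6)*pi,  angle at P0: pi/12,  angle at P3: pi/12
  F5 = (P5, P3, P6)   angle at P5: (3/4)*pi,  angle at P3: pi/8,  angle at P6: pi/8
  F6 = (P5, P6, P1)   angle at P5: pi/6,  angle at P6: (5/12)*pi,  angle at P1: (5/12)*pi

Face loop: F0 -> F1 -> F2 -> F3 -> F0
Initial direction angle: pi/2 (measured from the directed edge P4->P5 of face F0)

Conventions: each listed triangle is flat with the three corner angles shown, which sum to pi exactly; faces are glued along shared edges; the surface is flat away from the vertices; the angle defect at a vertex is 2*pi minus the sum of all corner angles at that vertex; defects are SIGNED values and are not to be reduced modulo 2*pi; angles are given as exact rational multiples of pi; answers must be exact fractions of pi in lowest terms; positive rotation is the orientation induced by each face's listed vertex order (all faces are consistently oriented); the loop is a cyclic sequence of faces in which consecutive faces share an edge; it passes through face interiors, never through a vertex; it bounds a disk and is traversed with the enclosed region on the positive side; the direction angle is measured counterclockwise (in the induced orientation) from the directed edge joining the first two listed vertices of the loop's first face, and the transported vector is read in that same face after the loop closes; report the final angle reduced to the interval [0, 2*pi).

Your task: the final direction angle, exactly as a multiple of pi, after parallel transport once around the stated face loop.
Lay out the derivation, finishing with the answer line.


enclosed vertex P4: corner angles sum to (13/12)*pi, defect = 2*pi - (13/12)*pi = (11/12)*pi
summing the enclosed defects onto the initial angle, mod 2*pi in the induced orientation:
final angle = pi/2 + (11/12)*pi = (17/12)*pi (mod 2*pi)

Answer: final direction angle = (17/12)*pi


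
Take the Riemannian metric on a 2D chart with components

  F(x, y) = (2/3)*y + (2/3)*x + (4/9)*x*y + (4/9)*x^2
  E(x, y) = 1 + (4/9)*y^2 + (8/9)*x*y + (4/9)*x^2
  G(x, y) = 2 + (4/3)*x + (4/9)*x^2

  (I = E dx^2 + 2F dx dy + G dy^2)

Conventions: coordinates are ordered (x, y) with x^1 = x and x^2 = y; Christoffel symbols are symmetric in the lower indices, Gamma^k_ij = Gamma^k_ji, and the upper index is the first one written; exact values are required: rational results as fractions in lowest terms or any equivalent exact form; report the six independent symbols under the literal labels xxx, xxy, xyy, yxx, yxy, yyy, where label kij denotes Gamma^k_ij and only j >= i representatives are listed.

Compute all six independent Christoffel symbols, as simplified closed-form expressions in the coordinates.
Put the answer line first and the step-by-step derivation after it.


Answer: Gamma_xxx = (2*x + 2*y)/(4*x^2 + 4*x*y + 6*x + 2*y^2 + 9), Gamma_xxy = (2*x + 2*y)/(4*x^2 + 4*x*y + 6*x + 2*y^2 + 9), Gamma_xyy = 0, Gamma_yxx = (2*x + 3)/(4*x^2 + 4*x*y + 6*x + 2*y^2 + 9), Gamma_yxy = (2*x + 3)/(4*x^2 + 4*x*y + 6*x + 2*y^2 + 9), Gamma_yyy = 0

E = 1 + (4/9)*y^2 + (8/9)*x*y + (4/9)*x^2; F = (2/3)*y + (2/3)*x + (4/9)*x*y + (4/9)*x^2; G = 2 + (4/3)*x + (4/9)*x^2
Gamma^k_ij = (1/2) g^{kl} (d_i g_jl + d_j g_il - d_l g_ij), with g^inv = (1/(EG-F^2)) [[G, -F], [-F, E]]
first partials: E_x = (8/9)*y + (8/9)*x, E_y = (8/9)*y + (8/9)*x, F_x = 2/3 + (4/9)*y + (8/9)*x, F_y = 2/3 + (4/9)*x, G_x = 4/3 + (8/9)*x, G_y = 0
D = EG - F^2 = 2 + (4/3)*x + (4/9)*y^2 + (8/9)*x*y + (8/9)*x^2
expanded: Gamma^x_xx = (G E_x - 2F F_x + F E_y)/(2D), Gamma^x_xy = (G E_y - F G_x)/(2D), Gamma^x_yy = (2G F_y - G G_x - F G_y)/(2D), Gamma^y_xx = (2E F_x - E E_y - F E_x)/(2D), Gamma^y_xy = (E G_x - F E_y)/(2D), Gamma^y_yy = (E G_y - 2F F_y + F G_x)/(2D); substitute and cancel common factors


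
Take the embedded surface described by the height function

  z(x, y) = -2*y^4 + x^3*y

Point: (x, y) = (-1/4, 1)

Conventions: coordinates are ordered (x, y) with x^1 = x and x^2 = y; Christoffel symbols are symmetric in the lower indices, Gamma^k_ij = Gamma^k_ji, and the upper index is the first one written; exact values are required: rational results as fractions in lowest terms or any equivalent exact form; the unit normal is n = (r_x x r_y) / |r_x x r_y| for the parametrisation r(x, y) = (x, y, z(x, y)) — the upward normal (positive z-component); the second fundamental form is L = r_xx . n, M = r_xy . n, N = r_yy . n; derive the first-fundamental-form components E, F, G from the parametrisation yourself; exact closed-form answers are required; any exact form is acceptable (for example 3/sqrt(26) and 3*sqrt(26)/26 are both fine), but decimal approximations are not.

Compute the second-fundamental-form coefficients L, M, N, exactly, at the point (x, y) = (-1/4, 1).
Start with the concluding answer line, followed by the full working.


Answer: L = -96*sqrt(267409)/267409, M = 12*sqrt(267409)/267409, N = -1536*sqrt(267409)/267409

z_x = 3/16, z_y = -513/64, z_xx = -3/2, z_xy = 3/16, z_yy = -24
E = 265/256, F = -1539/1024, G = 267265/4096; answer radicand W^2 = 267409/4096
unnormalised second-form numerators: l = -3/2, m = 3/16, n = -24; L = l/sqrt(267409/4096), and similarly M = m/sqrt(W^2), N = n/sqrt(W^2)


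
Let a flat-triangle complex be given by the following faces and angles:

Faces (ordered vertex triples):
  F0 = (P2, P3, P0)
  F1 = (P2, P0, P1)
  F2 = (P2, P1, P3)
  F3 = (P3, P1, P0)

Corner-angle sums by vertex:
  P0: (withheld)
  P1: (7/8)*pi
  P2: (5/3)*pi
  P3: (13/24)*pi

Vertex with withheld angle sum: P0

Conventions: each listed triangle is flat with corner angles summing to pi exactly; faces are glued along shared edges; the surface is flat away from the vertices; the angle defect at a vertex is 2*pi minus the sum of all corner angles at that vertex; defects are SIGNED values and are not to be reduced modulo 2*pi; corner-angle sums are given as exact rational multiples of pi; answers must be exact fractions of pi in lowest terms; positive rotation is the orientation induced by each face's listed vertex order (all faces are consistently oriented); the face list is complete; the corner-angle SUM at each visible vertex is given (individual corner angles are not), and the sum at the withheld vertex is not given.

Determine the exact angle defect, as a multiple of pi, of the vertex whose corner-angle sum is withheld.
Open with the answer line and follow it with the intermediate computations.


Answer: defect(P0) = (13/12)*pi

V = 4, E = 6, F = 4; chi = V - E + F = 2
Gauss-Bonnet: total defect = 2*pi*chi = 4*pi; visible defects sum to (35/12)*pi


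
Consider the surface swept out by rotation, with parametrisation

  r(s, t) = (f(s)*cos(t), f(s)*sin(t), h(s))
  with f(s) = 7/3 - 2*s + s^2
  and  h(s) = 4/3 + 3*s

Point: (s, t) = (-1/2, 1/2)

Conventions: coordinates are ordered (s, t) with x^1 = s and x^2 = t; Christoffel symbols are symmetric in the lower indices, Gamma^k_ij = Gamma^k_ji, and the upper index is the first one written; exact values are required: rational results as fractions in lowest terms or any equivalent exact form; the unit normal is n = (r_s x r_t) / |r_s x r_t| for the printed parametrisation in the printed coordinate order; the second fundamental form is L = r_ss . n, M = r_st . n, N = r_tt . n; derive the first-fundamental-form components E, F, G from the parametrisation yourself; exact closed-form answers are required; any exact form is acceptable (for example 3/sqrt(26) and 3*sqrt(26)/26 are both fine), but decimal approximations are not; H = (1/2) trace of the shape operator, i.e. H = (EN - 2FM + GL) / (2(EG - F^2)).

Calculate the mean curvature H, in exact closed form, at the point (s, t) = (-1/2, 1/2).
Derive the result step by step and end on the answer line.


f = 43/12, f' = -3, f'' = 2, h' = 3, h'' = 0
E = 18, F = 0, G = 1849/144; answer radicand W^2 = 18
unnormalised second-form numerators: l = -6, m = 0, n = 43/4; L = l/sqrt(18), and similarly M = m/sqrt(W^2), N = n/sqrt(W^2)
H = (E*n - 2*F*m + G*l) / (2*(EG - F^2)*sqrt(W^2)); E*n - 2*F*m + G*l = 2795/24, EG - F^2 = 1849/8, so H = (65/258)/sqrt(18)

Answer: H = 65*sqrt(2)/1548


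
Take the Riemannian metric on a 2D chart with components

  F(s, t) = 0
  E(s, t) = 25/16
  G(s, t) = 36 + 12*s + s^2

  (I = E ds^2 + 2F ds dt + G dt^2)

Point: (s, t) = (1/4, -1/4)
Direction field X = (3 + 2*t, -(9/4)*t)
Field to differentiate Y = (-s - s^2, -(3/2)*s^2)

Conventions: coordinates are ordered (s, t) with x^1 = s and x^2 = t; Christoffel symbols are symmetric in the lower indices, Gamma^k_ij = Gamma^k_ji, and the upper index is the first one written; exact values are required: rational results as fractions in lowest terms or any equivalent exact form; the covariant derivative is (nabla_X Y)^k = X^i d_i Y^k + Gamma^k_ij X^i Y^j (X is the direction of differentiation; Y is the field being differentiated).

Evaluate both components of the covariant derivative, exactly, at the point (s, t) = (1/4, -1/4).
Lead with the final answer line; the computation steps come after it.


Answer: (nabla_X Y)^s = -453/128, (nabla_X Y)^t = -621/320

E = 25/16, F = 0, G = 625/16 at the point
E_s = 0, E_t = 0, F_s = 0, F_t = 0, G_s = 25/2, G_t = 0
EG - F^2 = 15625/256;  g^inv = (256/15625) * [[625/16, 0], [0, 25/16]]
first-kind symbols [ij,l] = (1/2)(d_i g_jl + d_j g_il - d_l g_ij): [ss,s] = E_s/2 = 0, [ss,t] = F_s - E_t/2 = 0, [st,s] = E_t/2 = 0, [st,t] = G_s/2 = 25/4, [tt,s] = F_t - G_s/2 = -25/4, [tt,t] = G_t/2 = 0
Gamma^s_ij = (G*[ij,s] - F*[ij,t])/(EG - F^2), Gamma^t_ij = (E*[ij,t] - F*[ij,s])/(EG - F^2)
Gamma_sss = 0, Gamma_sst = 0, Gamma_stt = -4, Gamma_tss = 0, Gamma_tst = 4/25, Gamma_ttt = 0
X = (5/2, 9/16), Y = (-5/16, -3/32) at the point


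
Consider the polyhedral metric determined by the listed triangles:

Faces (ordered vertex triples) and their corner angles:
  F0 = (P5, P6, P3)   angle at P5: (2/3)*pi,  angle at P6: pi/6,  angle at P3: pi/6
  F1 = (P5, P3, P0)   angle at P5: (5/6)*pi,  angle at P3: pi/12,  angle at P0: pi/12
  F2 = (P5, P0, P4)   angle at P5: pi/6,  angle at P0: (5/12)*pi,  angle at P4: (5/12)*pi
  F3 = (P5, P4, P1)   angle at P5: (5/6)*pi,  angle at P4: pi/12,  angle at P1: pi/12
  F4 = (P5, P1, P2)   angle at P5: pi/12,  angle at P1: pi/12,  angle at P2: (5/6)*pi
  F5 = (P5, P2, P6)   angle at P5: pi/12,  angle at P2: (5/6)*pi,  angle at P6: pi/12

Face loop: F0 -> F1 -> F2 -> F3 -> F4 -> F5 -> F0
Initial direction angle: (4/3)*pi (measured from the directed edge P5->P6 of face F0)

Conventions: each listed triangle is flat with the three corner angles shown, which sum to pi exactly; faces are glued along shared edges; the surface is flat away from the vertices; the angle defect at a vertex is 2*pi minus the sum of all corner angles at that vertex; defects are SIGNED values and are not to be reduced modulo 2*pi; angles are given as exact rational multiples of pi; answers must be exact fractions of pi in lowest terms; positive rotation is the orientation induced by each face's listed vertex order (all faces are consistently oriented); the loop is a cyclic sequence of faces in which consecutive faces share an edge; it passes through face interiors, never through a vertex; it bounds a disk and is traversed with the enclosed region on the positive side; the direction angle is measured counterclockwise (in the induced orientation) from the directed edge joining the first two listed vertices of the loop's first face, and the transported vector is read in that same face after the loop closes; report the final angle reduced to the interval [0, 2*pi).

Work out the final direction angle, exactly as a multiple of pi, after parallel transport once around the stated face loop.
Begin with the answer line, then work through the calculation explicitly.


Answer: final direction angle = (2/3)*pi

enclosed vertex P5: corner angles sum to (8/3)*pi, defect = 2*pi - (8/3)*pi = (-2/3)*pi
transport around the loop rotates by the sum of enclosed defects; add to the initial angle mod 2*pi
final angle = (4/3)*pi - (2/3)*pi = (2/3)*pi (mod 2*pi)


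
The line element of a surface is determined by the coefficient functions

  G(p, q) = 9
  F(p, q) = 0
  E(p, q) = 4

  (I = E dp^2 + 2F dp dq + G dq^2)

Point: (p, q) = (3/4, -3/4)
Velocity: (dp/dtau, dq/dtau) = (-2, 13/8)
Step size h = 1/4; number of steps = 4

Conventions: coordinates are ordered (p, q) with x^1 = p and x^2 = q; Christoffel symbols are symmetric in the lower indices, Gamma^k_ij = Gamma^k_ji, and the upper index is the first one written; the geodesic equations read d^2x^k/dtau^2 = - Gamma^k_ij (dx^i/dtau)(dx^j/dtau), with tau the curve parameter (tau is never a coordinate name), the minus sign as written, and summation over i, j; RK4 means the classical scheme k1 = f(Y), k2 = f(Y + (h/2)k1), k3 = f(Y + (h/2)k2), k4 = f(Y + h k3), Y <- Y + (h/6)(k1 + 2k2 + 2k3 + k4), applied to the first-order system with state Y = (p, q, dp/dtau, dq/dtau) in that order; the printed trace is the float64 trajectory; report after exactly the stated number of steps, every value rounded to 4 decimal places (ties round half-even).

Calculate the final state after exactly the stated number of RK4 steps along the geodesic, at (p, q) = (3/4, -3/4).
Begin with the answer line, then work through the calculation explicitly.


Answer: p = -1.2500, q = 0.8750, dp/dtau = -2.0000, dq/dtau = 1.6250

f(Y) = (dp/dtau, dq/dtau, -Gamma^p_ij Y'^i Y'^j, -Gamma^q_ij Y'^i Y'^j) with the Gammas evaluated at the stage position; h = 0.250000; intermediate values shown to 6 dp
step 0: p = 0.7500, q = -0.7500, dp/dtau = -2.0000, dq/dtau = 1.6250
step 1:
  k1: at (p, q) = (0.750000, -0.750000), (dp/dtau, dq/dtau) = (-2.000000, 1.625000); Gamma_ppp = 0.000000, Gamma_ppq = 0.000000, Gamma_pqq = 0.000000, Gamma_qpp = 0.000000, Gamma_qpq = 0.000000, Gamma_qqq = 0.000000; k1 = (-2.000000, 1.625000, 0.000000, 0.000000)
  k2: at (p, q) = (0.500000, -0.546875), (dp/dtau, dq/dtau) = (-2.000000, 1.625000); Gamma_ppp = 0.000000, Gamma_ppq = 0.000000, Gamma_pqq = 0.000000, Gamma_qpp = 0.000000, Gamma_qpq = 0.000000, Gamma_qqq = 0.000000; k2 = (-2.000000, 1.625000, 0.000000, 0.000000)
  k3: at (p, q) = (0.500000, -0.546875), (dp/dtau, dq/dtau) = (-2.000000, 1.625000); Gamma_ppp = 0.000000, Gamma_ppq = 0.000000, Gamma_pqq = 0.000000, Gamma_qpp = 0.000000, Gamma_qpq = 0.000000, Gamma_qqq = 0.000000; k3 = (-2.000000, 1.625000, 0.000000, 0.000000)
  k4: at (p, q) = (0.250000, -0.343750), (dp/dtau, dq/dtau) = (-2.000000, 1.625000); Gamma_ppp = 0.000000, Gamma_ppq = 0.000000, Gamma_pqq = 0.000000, Gamma_qpp = 0.000000, Gamma_qpq = 0.000000, Gamma_qqq = 0.000000; k4 = (-2.000000, 1.625000, 0.000000, 0.000000)
  Y <- Y + (h/6)(k1 + 2k2 + 2k3 + k4): p = 0.2500, q = -0.3438, dp/dtau = -2.0000, dq/dtau = 1.6250
step 2:
  k1: at (p, q) = (0.250000, -0.343750), (dp/dtau, dq/dtau) = (-2.000000, 1.625000); Gamma_ppp = 0.000000, Gamma_ppq = 0.000000, Gamma_pqq = 0.000000, Gamma_qpp = 0.000000, Gamma_qpq = 0.000000, Gamma_qqq = 0.000000; k1 = (-2.000000, 1.625000, 0.000000, 0.000000)
  k2: at (p, q) = (0.000000, -0.140625), (dp/dtau, dq/dtau) = (-2.000000, 1.625000); Gamma_ppp = 0.000000, Gamma_ppq = 0.000000, Gamma_pqq = 0.000000, Gamma_qpp = 0.000000, Gamma_qpq = 0.000000, Gamma_qqq = 0.000000; k2 = (-2.000000, 1.625000, 0.000000, 0.000000)
  k3: at (p, q) = (0.000000, -0.140625), (dp/dtau, dq/dtau) = (-2.000000, 1.625000); Gamma_ppp = 0.000000, Gamma_ppq = 0.000000, Gamma_pqq = 0.000000, Gamma_qpp = 0.000000, Gamma_qpq = 0.000000, Gamma_qqq = 0.000000; k3 = (-2.000000, 1.625000, 0.000000, 0.000000)
  k4: at (p, q) = (-0.250000, 0.062500), (dp/dtau, dq/dtau) = (-2.000000, 1.625000); Gamma_ppp = 0.000000, Gamma_ppq = 0.000000, Gamma_pqq = 0.000000, Gamma_qpp = 0.000000, Gamma_qpq = 0.000000, Gamma_qqq = 0.000000; k4 = (-2.000000, 1.625000, 0.000000, 0.000000)
  Y <- Y + (h/6)(k1 + 2k2 + 2k3 + k4): p = -0.2500, q = 0.0625, dp/dtau = -2.0000, dq/dtau = 1.6250
step 3:
  k1: at (p, q) = (-0.250000, 0.062500), (dp/dtau, dq/dtau) = (-2.000000, 1.625000); Gamma_ppp = 0.000000, Gamma_ppq = 0.000000, Gamma_pqq = 0.000000, Gamma_qpp = 0.000000, Gamma_qpq = 0.000000, Gamma_qqq = 0.000000; k1 = (-2.000000, 1.625000, 0.000000, 0.000000)
  k2: at (p, q) = (-0.500000, 0.265625), (dp/dtau, dq/dtau) = (-2.000000, 1.625000); Gamma_ppp = 0.000000, Gamma_ppq = 0.000000, Gamma_pqq = 0.000000, Gamma_qpp = 0.000000, Gamma_qpq = 0.000000, Gamma_qqq = 0.000000; k2 = (-2.000000, 1.625000, 0.000000, 0.000000)
  k3: at (p, q) = (-0.500000, 0.265625), (dp/dtau, dq/dtau) = (-2.000000, 1.625000); Gamma_ppp = 0.000000, Gamma_ppq = 0.000000, Gamma_pqq = 0.000000, Gamma_qpp = 0.000000, Gamma_qpq = 0.000000, Gamma_qqq = 0.000000; k3 = (-2.000000, 1.625000, 0.000000, 0.000000)
  k4: at (p, q) = (-0.750000, 0.468750), (dp/dtau, dq/dtau) = (-2.000000, 1.625000); Gamma_ppp = 0.000000, Gamma_ppq = 0.000000, Gamma_pqq = 0.000000, Gamma_qpp = 0.000000, Gamma_qpq = 0.000000, Gamma_qqq = 0.000000; k4 = (-2.000000, 1.625000, 0.000000, 0.000000)
  Y <- Y + (h/6)(k1 + 2k2 + 2k3 + k4): p = -0.7500, q = 0.4688, dp/dtau = -2.0000, dq/dtau = 1.6250
step 4:
  k1: at (p, q) = (-0.750000, 0.468750), (dp/dtau, dq/dtau) = (-2.000000, 1.625000); Gamma_ppp = 0.000000, Gamma_ppq = 0.000000, Gamma_pqq = 0.000000, Gamma_qpp = 0.000000, Gamma_qpq = 0.000000, Gamma_qqq = 0.000000; k1 = (-2.000000, 1.625000, 0.000000, 0.000000)
  k2: at (p, q) = (-1.000000, 0.671875), (dp/dtau, dq/dtau) = (-2.000000, 1.625000); Gamma_ppp = 0.000000, Gamma_ppq = 0.000000, Gamma_pqq = 0.000000, Gamma_qpp = 0.000000, Gamma_qpq = 0.000000, Gamma_qqq = 0.000000; k2 = (-2.000000, 1.625000, 0.000000, 0.000000)
  k3: at (p, q) = (-1.000000, 0.671875), (dp/dtau, dq/dtau) = (-2.000000, 1.625000); Gamma_ppp = 0.000000, Gamma_ppq = 0.000000, Gamma_pqq = 0.000000, Gamma_qpp = 0.000000, Gamma_qpq = 0.000000, Gamma_qqq = 0.000000; k3 = (-2.000000, 1.625000, 0.000000, 0.000000)
  k4: at (p, q) = (-1.250000, 0.875000), (dp/dtau, dq/dtau) = (-2.000000, 1.625000); Gamma_ppp = 0.000000, Gamma_ppq = 0.000000, Gamma_pqq = 0.000000, Gamma_qpp = 0.000000, Gamma_qpq = 0.000000, Gamma_qqq = 0.000000; k4 = (-2.000000, 1.625000, 0.000000, 0.000000)
  Y <- Y + (h/6)(k1 + 2k2 + 2k3 + k4): p = -1.2500, q = 0.8750, dp/dtau = -2.0000, dq/dtau = 1.6250


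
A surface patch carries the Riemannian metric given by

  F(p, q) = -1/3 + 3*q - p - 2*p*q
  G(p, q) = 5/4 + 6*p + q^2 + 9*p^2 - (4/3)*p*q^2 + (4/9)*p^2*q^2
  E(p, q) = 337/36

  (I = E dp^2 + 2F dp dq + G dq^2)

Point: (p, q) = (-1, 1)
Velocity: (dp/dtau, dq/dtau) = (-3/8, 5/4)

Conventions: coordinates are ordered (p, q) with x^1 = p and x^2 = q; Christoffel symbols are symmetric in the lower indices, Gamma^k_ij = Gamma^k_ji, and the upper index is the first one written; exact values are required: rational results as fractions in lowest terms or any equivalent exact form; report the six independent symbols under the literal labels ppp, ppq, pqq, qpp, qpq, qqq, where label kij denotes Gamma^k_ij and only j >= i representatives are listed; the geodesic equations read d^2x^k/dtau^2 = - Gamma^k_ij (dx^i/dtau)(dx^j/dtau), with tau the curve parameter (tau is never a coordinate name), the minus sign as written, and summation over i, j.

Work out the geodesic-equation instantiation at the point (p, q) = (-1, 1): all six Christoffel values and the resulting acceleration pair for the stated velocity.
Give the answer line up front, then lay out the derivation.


Answer: Gamma_ppp = 22032/43645, Gamma_ppq = 52224/43645, Gamma_pqq = 12844/6235, Gamma_qpp = -36396/43645, Gamma_qpq = -86272/43645, Gamma_qqq = -7892/6235; accelerations (d^2p/dtau^2, d^2q/dtau^2) = (-189239/87290, 168911/698320)

E = 337/36, F = 17/3, G = 253/36 at the point
E_p = 0, E_q = 0, F_p = -3, F_q = 5, G_p = -128/9, G_q = 50/9
EG - F^2 = 43645/1296;  g^inv = (1296/43645) * [[253/36, -17/3], [-17/3, 337/36]]
first-kind symbols [ij,l] = (1/2)(d_i g_jl + d_j g_il - d_l g_ij): [pp,p] = E_p/2 = 0, [pp,q] = F_p - E_q/2 = -3, [pq,p] = E_q/2 = 0, [pq,q] = G_p/2 = -64/9, [qq,p] = F_q - G_p/2 = 109/9, [qq,q] = G_q/2 = 25/9
Gamma^p_ij = (G*[ij,p] - F*[ij,q])/(EG - F^2), Gamma^q_ij = (E*[ij,q] - F*[ij,p])/(EG - F^2)
Gamma_ppp = 22032/43645, Gamma_ppq = 52224/43645, Gamma_pqq = 12844/6235, Gamma_qpp = -36396/43645, Gamma_qpq = -86272/43645, Gamma_qqq = -7892/6235
d^2p/dtau^2 = -(Gamma_ppp*(-3/8)^2 + 2*Gamma_ppq*(-3/8)*(5/4) + Gamma_pqq*(5/4)^2) = -189239/87290
d^2q/dtau^2 = -(Gamma_qpp*(-3/8)^2 + 2*Gamma_qpq*(-3/8)*(5/4) + Gamma_qqq*(5/4)^2) = 168911/698320


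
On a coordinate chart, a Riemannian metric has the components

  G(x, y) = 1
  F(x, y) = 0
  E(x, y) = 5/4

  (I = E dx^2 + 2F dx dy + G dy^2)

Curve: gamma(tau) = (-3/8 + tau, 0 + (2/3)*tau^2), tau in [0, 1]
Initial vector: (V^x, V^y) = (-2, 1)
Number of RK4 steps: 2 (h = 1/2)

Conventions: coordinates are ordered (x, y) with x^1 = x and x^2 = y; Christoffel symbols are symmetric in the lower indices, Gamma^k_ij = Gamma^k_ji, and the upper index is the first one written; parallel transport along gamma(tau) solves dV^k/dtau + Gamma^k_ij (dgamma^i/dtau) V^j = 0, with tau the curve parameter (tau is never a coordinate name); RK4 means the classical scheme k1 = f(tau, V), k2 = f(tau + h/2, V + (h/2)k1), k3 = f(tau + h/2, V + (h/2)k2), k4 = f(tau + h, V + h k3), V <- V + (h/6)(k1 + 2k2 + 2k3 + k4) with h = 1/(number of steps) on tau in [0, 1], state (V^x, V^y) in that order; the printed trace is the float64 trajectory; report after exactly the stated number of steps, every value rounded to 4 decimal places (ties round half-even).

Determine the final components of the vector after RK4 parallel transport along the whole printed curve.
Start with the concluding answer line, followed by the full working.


Answer: V^x = -2.0000, V^y = 1.0000

gamma'(tau) = (1, (4/3)*tau); f(tau, V)^k = -Gamma^k_ij(gamma(tau)) gamma'^i(tau) V^j; h = 1/2; intermediate values shown to 6 dp
curve data and Christoffel symbols at the stage parameters:
  tau = 0.000000: gamma = (-0.375000, 0.000000), gamma' = (1.000000, 0.000000); Gamma_xxx = 0.000000, Gamma_xxy = 0.000000, Gamma_xyy = 0.000000, Gamma_yxx = 0.000000, Gamma_yxy = 0.000000, Gamma_yyy = 0.000000
  tau = 0.250000: gamma = (-0.125000, 0.041667), gamma' = (1.000000, 0.333333); Gamma_xxx = 0.000000, Gamma_xxy = 0.000000, Gamma_xyy = 0.000000, Gamma_yxx = 0.000000, Gamma_yxy = 0.000000, Gamma_yyy = 0.000000
  tau = 0.500000: gamma = (0.125000, 0.166667), gamma' = (1.000000, 0.666667); Gamma_xxx = 0.000000, Gamma_xxy = 0.000000, Gamma_xyy = 0.000000, Gamma_yxx = 0.000000, Gamma_yxy = 0.000000, Gamma_yyy = 0.000000
  tau = 0.750000: gamma = (0.375000, 0.375000), gamma' = (1.000000, 1.000000); Gamma_xxx = 0.000000, Gamma_xxy = 0.000000, Gamma_xyy = 0.000000, Gamma_yxx = 0.000000, Gamma_yxy = 0.000000, Gamma_yyy = 0.000000
  tau = 1.000000: gamma = (0.625000, 0.666667), gamma' = (1.000000, 1.333333); Gamma_xxx = 0.000000, Gamma_xxy = 0.000000, Gamma_xyy = 0.000000, Gamma_yxx = 0.000000, Gamma_yxy = 0.000000, Gamma_yyy = 0.000000
step 0: V^x = -2.0000, V^y = 1.0000
step 1: k1 = (0.000000, 0.000000), k2 = (0.000000, 0.000000), k3 = (0.000000, 0.000000), k4 = (0.000000, 0.000000); V <- V + (h/6)(k1 + 2k2 + 2k3 + k4): V^x = -2.0000, V^y = 1.0000
step 2: k1 = (0.000000, 0.000000), k2 = (0.000000, 0.000000), k3 = (0.000000, 0.000000), k4 = (0.000000, 0.000000); V <- V + (h/6)(k1 + 2k2 + 2k3 + k4): V^x = -2.0000, V^y = 1.0000


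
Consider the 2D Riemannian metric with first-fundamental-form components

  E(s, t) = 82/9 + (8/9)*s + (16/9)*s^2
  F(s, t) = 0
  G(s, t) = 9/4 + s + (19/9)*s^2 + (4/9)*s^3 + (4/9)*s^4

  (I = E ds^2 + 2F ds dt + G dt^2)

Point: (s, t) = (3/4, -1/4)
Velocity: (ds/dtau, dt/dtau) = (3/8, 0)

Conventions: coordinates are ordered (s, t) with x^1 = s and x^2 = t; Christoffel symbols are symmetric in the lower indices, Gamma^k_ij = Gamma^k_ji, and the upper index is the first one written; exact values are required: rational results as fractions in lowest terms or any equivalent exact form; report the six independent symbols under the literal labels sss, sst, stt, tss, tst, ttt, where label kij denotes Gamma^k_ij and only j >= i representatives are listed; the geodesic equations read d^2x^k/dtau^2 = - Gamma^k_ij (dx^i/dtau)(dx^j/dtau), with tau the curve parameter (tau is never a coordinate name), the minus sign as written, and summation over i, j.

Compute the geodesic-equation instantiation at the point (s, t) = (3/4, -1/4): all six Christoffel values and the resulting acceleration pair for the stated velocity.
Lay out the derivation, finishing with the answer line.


E = 97/9, F = 0, G = 289/64 at the point
E_s = 32/9, E_t = 0, F_s = 0, F_t = 0, G_s = 17/3, G_t = 0
EG - F^2 = 28033/576;  g^inv = (576/28033) * [[289/64, 0], [0, 97/9]]
first-kind symbols [ij,l] = (1/2)(d_i g_jl + d_j g_il - d_l g_ij): [ss,s] = E_s/2 = 16/9, [ss,t] = F_s - E_t/2 = 0, [st,s] = E_t/2 = 0, [st,t] = G_s/2 = 17/6, [tt,s] = F_t - G_s/2 = -17/6, [tt,t] = G_t/2 = 0
Gamma^s_ij = (G*[ij,s] - F*[ij,t])/(EG - F^2), Gamma^t_ij = (E*[ij,t] - F*[ij,s])/(EG - F^2)
Gamma_sss = 16/97, Gamma_sst = 0, Gamma_stt = -51/194, Gamma_tss = 0, Gamma_tst = 32/51, Gamma_ttt = 0
d^2s/dtau^2 = -(Gamma_sss*(3/8)^2 + 2*Gamma_sst*(3/8)*(0) + Gamma_stt*(0)^2) = -9/388
d^2t/dtau^2 = -(Gamma_tss*(3/8)^2 + 2*Gamma_tst*(3/8)*(0) + Gamma_ttt*(0)^2) = 0

Answer: Gamma_sss = 16/97, Gamma_sst = 0, Gamma_stt = -51/194, Gamma_tss = 0, Gamma_tst = 32/51, Gamma_ttt = 0; accelerations (d^2s/dtau^2, d^2t/dtau^2) = (-9/388, 0)


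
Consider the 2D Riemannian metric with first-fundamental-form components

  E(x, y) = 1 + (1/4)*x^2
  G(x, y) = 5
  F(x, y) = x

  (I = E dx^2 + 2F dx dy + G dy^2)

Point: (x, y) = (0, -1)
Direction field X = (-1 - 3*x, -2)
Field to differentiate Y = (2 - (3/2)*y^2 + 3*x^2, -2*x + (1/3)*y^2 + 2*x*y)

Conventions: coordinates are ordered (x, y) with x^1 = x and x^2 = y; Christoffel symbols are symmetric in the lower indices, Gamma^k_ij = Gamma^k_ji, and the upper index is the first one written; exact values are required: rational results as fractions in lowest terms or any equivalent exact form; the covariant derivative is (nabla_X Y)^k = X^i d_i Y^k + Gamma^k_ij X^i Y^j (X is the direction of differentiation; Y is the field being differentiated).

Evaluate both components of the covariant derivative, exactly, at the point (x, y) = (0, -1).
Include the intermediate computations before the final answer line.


E = 1, F = 0, G = 5 at the point
E_x = 0, E_y = 0, F_x = 1, F_y = 0, G_x = 0, G_y = 0
EG - F^2 = 5;  g^inv = (1/5) * [[5, 0], [0, 1]]
first-kind symbols [ij,l] = (1/2)(d_i g_jl + d_j g_il - d_l g_ij): [xx,x] = E_x/2 = 0, [xx,y] = F_x - E_y/2 = 1, [xy,x] = E_y/2 = 0, [xy,y] = G_x/2 = 0, [yy,x] = F_y - G_x/2 = 0, [yy,y] = G_y/2 = 0
Gamma^x_ij = (G*[ij,x] - F*[ij,y])/(EG - F^2), Gamma^y_ij = (E*[ij,y] - F*[ij,x])/(EG - F^2)
Gamma_xxx = 0, Gamma_xxy = 0, Gamma_xyy = 0, Gamma_yxx = 1/5, Gamma_yxy = 0, Gamma_yyy = 0
X = (-1, -2), Y = (1/2, 1/3) at the point

Answer: (nabla_X Y)^x = -6, (nabla_X Y)^y = 157/30


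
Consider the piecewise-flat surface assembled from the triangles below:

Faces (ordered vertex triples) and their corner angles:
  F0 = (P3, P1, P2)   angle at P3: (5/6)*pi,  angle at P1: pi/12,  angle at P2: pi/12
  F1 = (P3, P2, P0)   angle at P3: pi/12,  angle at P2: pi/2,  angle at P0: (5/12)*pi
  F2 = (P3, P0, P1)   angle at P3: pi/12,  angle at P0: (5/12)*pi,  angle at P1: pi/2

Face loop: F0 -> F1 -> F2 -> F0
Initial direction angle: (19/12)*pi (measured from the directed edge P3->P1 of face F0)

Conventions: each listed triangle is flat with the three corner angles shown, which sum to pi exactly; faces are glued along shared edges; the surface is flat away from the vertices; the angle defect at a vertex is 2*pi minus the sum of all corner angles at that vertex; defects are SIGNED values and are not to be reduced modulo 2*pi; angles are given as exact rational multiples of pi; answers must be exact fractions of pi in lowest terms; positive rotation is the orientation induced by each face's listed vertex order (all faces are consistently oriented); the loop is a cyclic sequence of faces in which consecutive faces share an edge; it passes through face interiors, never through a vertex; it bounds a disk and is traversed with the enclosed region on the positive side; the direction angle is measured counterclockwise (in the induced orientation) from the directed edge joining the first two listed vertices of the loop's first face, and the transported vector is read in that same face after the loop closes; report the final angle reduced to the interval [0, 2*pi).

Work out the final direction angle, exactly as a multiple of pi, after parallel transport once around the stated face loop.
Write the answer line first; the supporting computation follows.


Answer: final direction angle = (7/12)*pi

enclosed vertex P3: corner angles sum to pi, defect = 2*pi - pi = pi
the rotation equals the total enclosed defect, so the final angle is initial + defects (mod 2*pi)
final angle = (19/12)*pi + pi = (7/12)*pi (mod 2*pi)


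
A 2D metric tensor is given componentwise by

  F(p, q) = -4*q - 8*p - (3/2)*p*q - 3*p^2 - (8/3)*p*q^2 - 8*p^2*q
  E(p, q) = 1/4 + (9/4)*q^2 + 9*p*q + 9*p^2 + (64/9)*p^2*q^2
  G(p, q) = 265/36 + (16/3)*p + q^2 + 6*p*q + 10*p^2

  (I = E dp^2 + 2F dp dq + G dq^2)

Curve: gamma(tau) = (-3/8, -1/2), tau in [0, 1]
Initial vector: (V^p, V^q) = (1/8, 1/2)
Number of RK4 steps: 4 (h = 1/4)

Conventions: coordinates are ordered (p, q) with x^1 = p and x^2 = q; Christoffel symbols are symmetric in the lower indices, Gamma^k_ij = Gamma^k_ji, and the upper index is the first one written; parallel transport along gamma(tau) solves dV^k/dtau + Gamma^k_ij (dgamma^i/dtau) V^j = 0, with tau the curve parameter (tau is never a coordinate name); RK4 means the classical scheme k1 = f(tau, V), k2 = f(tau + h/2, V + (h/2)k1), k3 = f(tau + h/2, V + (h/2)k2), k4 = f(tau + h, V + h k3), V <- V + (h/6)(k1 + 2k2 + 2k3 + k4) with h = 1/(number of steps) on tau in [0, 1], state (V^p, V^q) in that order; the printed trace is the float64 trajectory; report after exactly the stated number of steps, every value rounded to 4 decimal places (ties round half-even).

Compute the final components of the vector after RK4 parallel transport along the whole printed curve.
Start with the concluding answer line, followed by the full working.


Answer: V^p = 0.1250, V^q = 0.5000

gamma'(tau) = (0, 0); f(tau, V)^k = -Gamma^k_ij(gamma(tau)) gamma'^i(tau) V^j; h = 1/4; intermediate values shown to 6 dp
curve data and Christoffel symbols at the stage parameters:
  tau = 0.000000: gamma = (-0.375000, -0.500000), gamma' = (0.000000, 0.000000); Gamma_ppp = -3.622020, Gamma_ppq = -2.089583, Gamma_pqq = -2.420698, Gamma_qpp = 1.615268, Gamma_qpq = 0.993954, Gamma_qqq = 1.319428
  tau = 0.125000: gamma = (-0.375000, -0.500000), gamma' = (0.000000, 0.000000); Gamma_ppp = -3.622020, Gamma_ppq = -2.089583, Gamma_pqq = -2.420698, Gamma_qpp = 1.615268, Gamma_qpq = 0.993954, Gamma_qqq = 1.319428
  tau = 0.250000: gamma = (-0.375000, -0.500000), gamma' = (0.000000, 0.000000); Gamma_ppp = -3.622020, Gamma_ppq = -2.089583, Gamma_pqq = -2.420698, Gamma_qpp = 1.615268, Gamma_qpq = 0.993954, Gamma_qqq = 1.319428
  tau = 0.375000: gamma = (-0.375000, -0.500000), gamma' = (0.000000, 0.000000); Gamma_ppp = -3.622020, Gamma_ppq = -2.089583, Gamma_pqq = -2.420698, Gamma_qpp = 1.615268, Gamma_qpq = 0.993954, Gamma_qqq = 1.319428
  tau = 0.500000: gamma = (-0.375000, -0.500000), gamma' = (0.000000, 0.000000); Gamma_ppp = -3.622020, Gamma_ppq = -2.089583, Gamma_pqq = -2.420698, Gamma_qpp = 1.615268, Gamma_qpq = 0.993954, Gamma_qqq = 1.319428
  tau = 0.625000: gamma = (-0.375000, -0.500000), gamma' = (0.000000, 0.000000); Gamma_ppp = -3.622020, Gamma_ppq = -2.089583, Gamma_pqq = -2.420698, Gamma_qpp = 1.615268, Gamma_qpq = 0.993954, Gamma_qqq = 1.319428
  tau = 0.750000: gamma = (-0.375000, -0.500000), gamma' = (0.000000, 0.000000); Gamma_ppp = -3.622020, Gamma_ppq = -2.089583, Gamma_pqq = -2.420698, Gamma_qpp = 1.615268, Gamma_qpq = 0.993954, Gamma_qqq = 1.319428
  tau = 0.875000: gamma = (-0.375000, -0.500000), gamma' = (0.000000, 0.000000); Gamma_ppp = -3.622020, Gamma_ppq = -2.089583, Gamma_pqq = -2.420698, Gamma_qpp = 1.615268, Gamma_qpq = 0.993954, Gamma_qqq = 1.319428
  tau = 1.000000: gamma = (-0.375000, -0.500000), gamma' = (0.000000, 0.000000); Gamma_ppp = -3.622020, Gamma_ppq = -2.089583, Gamma_pqq = -2.420698, Gamma_qpp = 1.615268, Gamma_qpq = 0.993954, Gamma_qqq = 1.319428
step 0: V^p = 0.1250, V^q = 0.5000
step 1: k1 = (0.000000, 0.000000), k2 = (0.000000, 0.000000), k3 = (0.000000, 0.000000), k4 = (0.000000, 0.000000); V <- V + (h/6)(k1 + 2k2 + 2k3 + k4): V^p = 0.1250, V^q = 0.5000
step 2: k1 = (0.000000, 0.000000), k2 = (0.000000, 0.000000), k3 = (0.000000, 0.000000), k4 = (0.000000, 0.000000); V <- V + (h/6)(k1 + 2k2 + 2k3 + k4): V^p = 0.1250, V^q = 0.5000
step 3: k1 = (0.000000, 0.000000), k2 = (0.000000, 0.000000), k3 = (0.000000, 0.000000), k4 = (0.000000, 0.000000); V <- V + (h/6)(k1 + 2k2 + 2k3 + k4): V^p = 0.1250, V^q = 0.5000
step 4: k1 = (0.000000, 0.000000), k2 = (0.000000, 0.000000), k3 = (0.000000, 0.000000), k4 = (0.000000, 0.000000); V <- V + (h/6)(k1 + 2k2 + 2k3 + k4): V^p = 0.1250, V^q = 0.5000
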